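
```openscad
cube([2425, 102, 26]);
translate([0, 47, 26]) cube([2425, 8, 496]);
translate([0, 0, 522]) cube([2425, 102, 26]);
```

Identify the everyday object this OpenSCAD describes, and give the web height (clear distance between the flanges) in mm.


An I-beam. The web height is 496 mm.

Two wide flanges with a thin centred web — an I-beam. Overall 548 mm minus two 26 mm flanges gives a web of 548 − 2·26 = 496 mm.


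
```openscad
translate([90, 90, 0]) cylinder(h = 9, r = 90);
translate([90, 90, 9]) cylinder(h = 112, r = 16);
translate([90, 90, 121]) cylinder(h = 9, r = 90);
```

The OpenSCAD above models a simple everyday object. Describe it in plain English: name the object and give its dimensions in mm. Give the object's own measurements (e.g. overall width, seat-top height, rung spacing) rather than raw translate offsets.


A spool: two coaxial disc flanges of radius 90 mm and thickness 9 mm, joined by a core cylinder of radius 16 mm and height 112 mm. The lower flange rests on z = 0 and the three cylinders share a vertical axis.


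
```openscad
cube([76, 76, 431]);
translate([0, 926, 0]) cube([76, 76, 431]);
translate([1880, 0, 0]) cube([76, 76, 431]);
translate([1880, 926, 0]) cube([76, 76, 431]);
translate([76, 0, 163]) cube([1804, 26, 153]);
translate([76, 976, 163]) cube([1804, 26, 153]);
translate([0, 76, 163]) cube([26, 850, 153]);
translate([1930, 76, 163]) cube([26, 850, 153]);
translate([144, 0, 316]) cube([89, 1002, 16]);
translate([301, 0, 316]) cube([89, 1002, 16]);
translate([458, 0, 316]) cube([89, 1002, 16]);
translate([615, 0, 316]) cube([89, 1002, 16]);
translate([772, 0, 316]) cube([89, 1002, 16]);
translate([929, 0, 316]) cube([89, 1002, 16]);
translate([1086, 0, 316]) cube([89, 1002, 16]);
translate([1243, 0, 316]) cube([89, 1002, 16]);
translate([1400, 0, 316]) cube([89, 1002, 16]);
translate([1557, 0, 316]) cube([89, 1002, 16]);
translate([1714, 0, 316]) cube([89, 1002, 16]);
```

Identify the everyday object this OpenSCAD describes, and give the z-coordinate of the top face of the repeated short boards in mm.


A bed frame. The slat-top height is 332 mm.

Four posts, four rails, and a row of slats — a bed frame. Slats sit on the rails at z = 163 + 153 = 316; with slat thickness 16, the top is 332 mm.


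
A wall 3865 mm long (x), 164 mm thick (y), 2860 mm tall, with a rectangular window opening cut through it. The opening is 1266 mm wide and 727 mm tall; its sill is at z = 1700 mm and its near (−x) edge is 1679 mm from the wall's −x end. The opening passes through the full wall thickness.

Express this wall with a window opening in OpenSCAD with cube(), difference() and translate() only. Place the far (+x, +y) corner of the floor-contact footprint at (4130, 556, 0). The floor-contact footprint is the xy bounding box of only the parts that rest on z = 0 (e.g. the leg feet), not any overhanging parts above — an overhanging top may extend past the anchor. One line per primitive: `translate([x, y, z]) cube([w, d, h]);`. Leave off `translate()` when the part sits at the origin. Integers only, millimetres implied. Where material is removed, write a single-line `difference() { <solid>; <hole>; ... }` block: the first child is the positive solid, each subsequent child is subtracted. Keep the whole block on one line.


difference() { translate([265, 392, 0]) cube([3865, 164, 2860]); translate([1944, 392, 1700]) cube([1266, 164, 727]); }


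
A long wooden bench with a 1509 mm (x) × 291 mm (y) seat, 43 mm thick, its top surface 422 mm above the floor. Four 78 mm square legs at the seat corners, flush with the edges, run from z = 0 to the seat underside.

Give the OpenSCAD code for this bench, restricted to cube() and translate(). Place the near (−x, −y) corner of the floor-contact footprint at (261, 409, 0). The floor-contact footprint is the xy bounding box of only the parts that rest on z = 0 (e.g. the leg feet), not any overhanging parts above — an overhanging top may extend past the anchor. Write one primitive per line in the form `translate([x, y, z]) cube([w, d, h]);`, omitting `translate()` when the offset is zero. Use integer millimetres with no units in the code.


translate([261, 409, 379]) cube([1509, 291, 43]);
translate([261, 409, 0]) cube([78, 78, 379]);
translate([261, 622, 0]) cube([78, 78, 379]);
translate([1692, 409, 0]) cube([78, 78, 379]);
translate([1692, 622, 0]) cube([78, 78, 379]);


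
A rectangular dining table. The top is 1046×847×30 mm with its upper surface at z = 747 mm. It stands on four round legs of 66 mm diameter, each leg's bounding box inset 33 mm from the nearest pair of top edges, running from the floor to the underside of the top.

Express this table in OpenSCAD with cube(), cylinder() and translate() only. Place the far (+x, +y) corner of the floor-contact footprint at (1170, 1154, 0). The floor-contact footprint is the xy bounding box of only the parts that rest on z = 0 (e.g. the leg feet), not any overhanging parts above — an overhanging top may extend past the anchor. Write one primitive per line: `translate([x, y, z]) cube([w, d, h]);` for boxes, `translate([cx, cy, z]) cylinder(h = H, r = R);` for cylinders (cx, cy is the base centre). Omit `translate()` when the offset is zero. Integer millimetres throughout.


translate([157, 340, 717]) cube([1046, 847, 30]);
translate([223, 406, 0]) cylinder(h = 717, r = 33);
translate([1137, 406, 0]) cylinder(h = 717, r = 33);
translate([223, 1121, 0]) cylinder(h = 717, r = 33);
translate([1137, 1121, 0]) cylinder(h = 717, r = 33);


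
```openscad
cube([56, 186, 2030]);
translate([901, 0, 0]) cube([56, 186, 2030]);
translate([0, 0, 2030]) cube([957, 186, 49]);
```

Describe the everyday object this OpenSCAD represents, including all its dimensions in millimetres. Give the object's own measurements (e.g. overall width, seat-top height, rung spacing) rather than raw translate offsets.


A door frame. The clear opening is 845 mm wide and 2030 mm high. Two 56 mm wide jambs, 186 mm deep, stand either side of the opening from the floor to the top of the opening. A 49 mm thick head sits across the top of both jambs, spanning the full outside width of the frame.


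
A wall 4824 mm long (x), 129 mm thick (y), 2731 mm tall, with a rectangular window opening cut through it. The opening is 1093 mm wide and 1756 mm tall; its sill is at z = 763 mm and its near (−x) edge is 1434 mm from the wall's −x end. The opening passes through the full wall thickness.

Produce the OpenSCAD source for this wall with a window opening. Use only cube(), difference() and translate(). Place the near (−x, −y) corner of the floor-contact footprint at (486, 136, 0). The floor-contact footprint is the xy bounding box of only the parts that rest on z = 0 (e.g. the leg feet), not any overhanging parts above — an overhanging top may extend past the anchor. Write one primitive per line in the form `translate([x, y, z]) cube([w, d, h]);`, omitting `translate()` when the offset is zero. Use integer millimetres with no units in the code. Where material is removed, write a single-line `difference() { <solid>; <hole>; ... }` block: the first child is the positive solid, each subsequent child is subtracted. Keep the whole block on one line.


difference() { translate([486, 136, 0]) cube([4824, 129, 2731]); translate([1920, 136, 763]) cube([1093, 129, 1756]); }


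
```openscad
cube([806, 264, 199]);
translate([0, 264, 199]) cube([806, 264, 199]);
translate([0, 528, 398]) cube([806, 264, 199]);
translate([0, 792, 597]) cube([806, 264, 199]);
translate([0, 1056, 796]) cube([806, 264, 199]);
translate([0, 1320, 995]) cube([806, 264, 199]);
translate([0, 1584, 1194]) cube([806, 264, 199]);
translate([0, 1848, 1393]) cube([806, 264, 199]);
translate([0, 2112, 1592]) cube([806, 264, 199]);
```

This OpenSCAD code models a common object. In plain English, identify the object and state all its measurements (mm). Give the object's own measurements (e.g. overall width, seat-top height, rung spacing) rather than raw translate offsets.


A straight staircase of 9 solid steps. Each step is 806 mm wide (x), 264 mm deep (y, the going) and 199 mm tall (the rise). The first step rests on the floor; each subsequent step sits one going further in +y and one rise higher in +z, directly behind and above the previous step with no overlap.


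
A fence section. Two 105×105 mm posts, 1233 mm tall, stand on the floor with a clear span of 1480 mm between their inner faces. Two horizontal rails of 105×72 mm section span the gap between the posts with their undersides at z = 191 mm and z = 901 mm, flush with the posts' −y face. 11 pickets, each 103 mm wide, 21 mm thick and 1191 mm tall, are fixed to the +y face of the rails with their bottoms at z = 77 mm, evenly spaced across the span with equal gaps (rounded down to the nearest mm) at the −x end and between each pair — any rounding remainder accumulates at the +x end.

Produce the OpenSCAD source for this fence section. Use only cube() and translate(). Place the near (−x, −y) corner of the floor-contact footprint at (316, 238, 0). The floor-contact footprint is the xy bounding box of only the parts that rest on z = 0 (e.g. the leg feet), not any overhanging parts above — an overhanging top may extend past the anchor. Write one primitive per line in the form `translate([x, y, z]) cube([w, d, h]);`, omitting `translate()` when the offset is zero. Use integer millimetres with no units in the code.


translate([316, 238, 0]) cube([105, 105, 1233]);
translate([1901, 238, 0]) cube([105, 105, 1233]);
translate([421, 238, 191]) cube([1480, 105, 72]);
translate([421, 238, 901]) cube([1480, 105, 72]);
translate([449, 343, 77]) cube([103, 21, 1191]);
translate([580, 343, 77]) cube([103, 21, 1191]);
translate([711, 343, 77]) cube([103, 21, 1191]);
translate([842, 343, 77]) cube([103, 21, 1191]);
translate([973, 343, 77]) cube([103, 21, 1191]);
translate([1104, 343, 77]) cube([103, 21, 1191]);
translate([1235, 343, 77]) cube([103, 21, 1191]);
translate([1366, 343, 77]) cube([103, 21, 1191]);
translate([1497, 343, 77]) cube([103, 21, 1191]);
translate([1628, 343, 77]) cube([103, 21, 1191]);
translate([1759, 343, 77]) cube([103, 21, 1191]);


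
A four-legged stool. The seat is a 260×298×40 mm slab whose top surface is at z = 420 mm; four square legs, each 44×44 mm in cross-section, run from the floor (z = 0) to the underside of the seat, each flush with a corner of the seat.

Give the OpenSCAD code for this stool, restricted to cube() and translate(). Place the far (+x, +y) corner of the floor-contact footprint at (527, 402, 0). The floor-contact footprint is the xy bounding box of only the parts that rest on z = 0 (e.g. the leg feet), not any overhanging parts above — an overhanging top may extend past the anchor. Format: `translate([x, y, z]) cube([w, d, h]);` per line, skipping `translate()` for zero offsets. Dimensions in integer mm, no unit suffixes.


translate([267, 104, 380]) cube([260, 298, 40]);
translate([267, 104, 0]) cube([44, 44, 380]);
translate([483, 104, 0]) cube([44, 44, 380]);
translate([267, 358, 0]) cube([44, 44, 380]);
translate([483, 358, 0]) cube([44, 44, 380]);


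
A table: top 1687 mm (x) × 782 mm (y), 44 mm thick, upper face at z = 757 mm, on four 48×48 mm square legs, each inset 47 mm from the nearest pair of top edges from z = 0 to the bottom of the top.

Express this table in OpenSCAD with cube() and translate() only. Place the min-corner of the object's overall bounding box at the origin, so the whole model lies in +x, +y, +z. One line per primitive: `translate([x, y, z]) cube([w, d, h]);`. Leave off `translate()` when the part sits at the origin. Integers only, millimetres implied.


translate([0, 0, 713]) cube([1687, 782, 44]);
translate([47, 47, 0]) cube([48, 48, 713]);
translate([1592, 47, 0]) cube([48, 48, 713]);
translate([47, 687, 0]) cube([48, 48, 713]);
translate([1592, 687, 0]) cube([48, 48, 713]);


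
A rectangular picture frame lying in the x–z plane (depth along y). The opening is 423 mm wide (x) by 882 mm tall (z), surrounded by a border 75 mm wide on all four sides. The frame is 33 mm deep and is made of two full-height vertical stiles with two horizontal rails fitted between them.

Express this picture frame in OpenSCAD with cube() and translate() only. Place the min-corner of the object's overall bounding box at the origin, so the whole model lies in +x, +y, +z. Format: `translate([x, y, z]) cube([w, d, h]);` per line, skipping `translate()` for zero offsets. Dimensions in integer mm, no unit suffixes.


cube([75, 33, 1032]);
translate([498, 0, 0]) cube([75, 33, 1032]);
translate([75, 0, 0]) cube([423, 33, 75]);
translate([75, 0, 957]) cube([423, 33, 75]);


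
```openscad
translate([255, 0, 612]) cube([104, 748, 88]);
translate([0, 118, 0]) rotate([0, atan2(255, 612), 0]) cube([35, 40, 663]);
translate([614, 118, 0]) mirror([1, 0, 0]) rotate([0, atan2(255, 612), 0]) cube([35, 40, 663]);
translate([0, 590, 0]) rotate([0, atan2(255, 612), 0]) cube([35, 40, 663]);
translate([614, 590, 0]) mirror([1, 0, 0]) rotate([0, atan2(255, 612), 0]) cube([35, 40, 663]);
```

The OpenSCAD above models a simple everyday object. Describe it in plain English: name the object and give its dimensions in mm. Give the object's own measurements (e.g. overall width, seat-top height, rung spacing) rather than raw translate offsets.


A sawhorse. A 104×748×88 mm beam (x, y, z) sits on two A-frame leg pairs. Each pair is two raked legs of 35×40 mm section (40 mm along y) splaying symmetrically in x. Each leg rises 612 mm vertically over 255 mm of horizontal reach and is 663 mm long along its own axis. Every leg's outer bottom edge rests on the floor and its outer top edge meets a bottom edge of the beam — the left legs (tilting toward +x) meet the beam's −x bottom edge, the right legs (their mirror images, tilting toward −x) meet its +x bottom edge — so the leg tops tuck under the beam, the beam's underside is 612 mm above the floor, and the feet are 614 mm apart outside-to-outside with the beam centred between them. The two leg pairs are set in 118 mm from either end of the beam.


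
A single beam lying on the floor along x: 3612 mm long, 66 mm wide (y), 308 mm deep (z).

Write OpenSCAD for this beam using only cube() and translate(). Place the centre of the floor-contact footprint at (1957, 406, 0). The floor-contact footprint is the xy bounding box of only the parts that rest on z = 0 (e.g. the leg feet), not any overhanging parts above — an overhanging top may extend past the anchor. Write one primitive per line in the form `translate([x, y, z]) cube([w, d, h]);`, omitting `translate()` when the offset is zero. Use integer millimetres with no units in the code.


translate([151, 373, 0]) cube([3612, 66, 308]);


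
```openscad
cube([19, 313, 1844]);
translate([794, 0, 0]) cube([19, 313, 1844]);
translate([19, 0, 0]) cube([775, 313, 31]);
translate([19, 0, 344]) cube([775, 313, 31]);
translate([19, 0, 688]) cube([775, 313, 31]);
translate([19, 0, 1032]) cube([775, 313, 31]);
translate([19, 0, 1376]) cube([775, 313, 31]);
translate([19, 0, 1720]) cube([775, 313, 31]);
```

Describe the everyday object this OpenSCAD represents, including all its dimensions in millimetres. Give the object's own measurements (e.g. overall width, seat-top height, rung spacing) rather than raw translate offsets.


An open bookshelf. Two side panels, each 19 mm thick, 313 mm deep and 1844 mm tall, stand 813 mm apart (outside-to-outside). Between them sit 6 shelves, each 31 mm thick and 313 mm deep, spanning the full gap between the sides. The bottom shelf rests on the floor (its underside at z = 0) and the clear gap between one shelf's top and the next shelf's underside is 313 mm.


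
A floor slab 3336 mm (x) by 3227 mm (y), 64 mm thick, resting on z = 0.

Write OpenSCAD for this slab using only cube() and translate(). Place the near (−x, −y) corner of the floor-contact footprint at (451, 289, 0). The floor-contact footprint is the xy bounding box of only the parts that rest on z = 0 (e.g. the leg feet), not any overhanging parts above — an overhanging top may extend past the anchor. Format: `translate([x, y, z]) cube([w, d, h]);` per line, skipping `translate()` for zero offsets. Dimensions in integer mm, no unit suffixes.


translate([451, 289, 0]) cube([3336, 3227, 64]);


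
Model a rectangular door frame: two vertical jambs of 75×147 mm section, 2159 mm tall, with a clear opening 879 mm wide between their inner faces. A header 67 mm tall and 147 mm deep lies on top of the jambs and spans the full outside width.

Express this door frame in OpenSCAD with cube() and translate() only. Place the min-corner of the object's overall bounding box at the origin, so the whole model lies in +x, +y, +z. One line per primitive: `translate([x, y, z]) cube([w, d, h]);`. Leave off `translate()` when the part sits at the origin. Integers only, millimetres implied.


cube([75, 147, 2159]);
translate([954, 0, 0]) cube([75, 147, 2159]);
translate([0, 0, 2159]) cube([1029, 147, 67]);


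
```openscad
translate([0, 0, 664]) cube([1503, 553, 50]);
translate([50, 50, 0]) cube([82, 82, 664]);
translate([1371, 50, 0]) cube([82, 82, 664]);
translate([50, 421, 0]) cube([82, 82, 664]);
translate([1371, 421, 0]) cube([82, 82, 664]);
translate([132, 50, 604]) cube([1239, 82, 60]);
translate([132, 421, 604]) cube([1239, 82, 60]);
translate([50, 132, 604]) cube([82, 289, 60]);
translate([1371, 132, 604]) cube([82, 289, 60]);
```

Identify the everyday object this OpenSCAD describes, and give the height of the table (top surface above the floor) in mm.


A table. The table height is 714 mm.

A 1503×553×50 slab sits at z = 664 on four 82 mm square posts — a table. The top surface is at 664 + 50 = 714 mm.


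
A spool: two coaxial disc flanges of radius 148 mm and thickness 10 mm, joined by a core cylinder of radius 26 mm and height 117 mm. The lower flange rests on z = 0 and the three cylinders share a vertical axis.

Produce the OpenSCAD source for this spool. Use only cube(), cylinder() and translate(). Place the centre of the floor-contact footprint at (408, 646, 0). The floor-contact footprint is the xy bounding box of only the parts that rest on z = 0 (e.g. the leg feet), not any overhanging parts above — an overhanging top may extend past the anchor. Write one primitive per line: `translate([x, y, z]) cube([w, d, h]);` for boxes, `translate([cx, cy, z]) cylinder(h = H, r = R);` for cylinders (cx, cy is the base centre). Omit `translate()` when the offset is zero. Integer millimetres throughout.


translate([408, 646, 0]) cylinder(h = 10, r = 148);
translate([408, 646, 10]) cylinder(h = 117, r = 26);
translate([408, 646, 127]) cylinder(h = 10, r = 148);


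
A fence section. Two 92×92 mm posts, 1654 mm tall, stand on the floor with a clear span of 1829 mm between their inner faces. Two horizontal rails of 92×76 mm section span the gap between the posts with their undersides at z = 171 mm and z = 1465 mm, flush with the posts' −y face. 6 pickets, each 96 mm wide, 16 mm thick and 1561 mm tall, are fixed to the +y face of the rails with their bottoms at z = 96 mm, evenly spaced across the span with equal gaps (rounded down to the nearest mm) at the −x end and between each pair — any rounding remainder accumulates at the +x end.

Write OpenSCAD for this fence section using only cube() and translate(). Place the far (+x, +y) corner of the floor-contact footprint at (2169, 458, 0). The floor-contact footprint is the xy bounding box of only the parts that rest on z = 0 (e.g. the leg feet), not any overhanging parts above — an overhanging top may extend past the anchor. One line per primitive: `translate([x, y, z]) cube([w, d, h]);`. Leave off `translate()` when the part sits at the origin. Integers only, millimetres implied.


translate([156, 366, 0]) cube([92, 92, 1654]);
translate([2077, 366, 0]) cube([92, 92, 1654]);
translate([248, 366, 171]) cube([1829, 92, 76]);
translate([248, 366, 1465]) cube([1829, 92, 76]);
translate([427, 458, 96]) cube([96, 16, 1561]);
translate([702, 458, 96]) cube([96, 16, 1561]);
translate([977, 458, 96]) cube([96, 16, 1561]);
translate([1252, 458, 96]) cube([96, 16, 1561]);
translate([1527, 458, 96]) cube([96, 16, 1561]);
translate([1802, 458, 96]) cube([96, 16, 1561]);


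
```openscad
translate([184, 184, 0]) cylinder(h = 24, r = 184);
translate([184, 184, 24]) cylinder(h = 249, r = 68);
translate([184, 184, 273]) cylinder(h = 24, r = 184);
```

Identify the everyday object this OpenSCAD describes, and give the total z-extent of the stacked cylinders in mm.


A spool. The overall height is 297 mm.

Three coaxial cylinders, large–small–large — a spool. Two 24 mm flanges and a 249 mm core give 24 + 249 + 24 = 297 mm.


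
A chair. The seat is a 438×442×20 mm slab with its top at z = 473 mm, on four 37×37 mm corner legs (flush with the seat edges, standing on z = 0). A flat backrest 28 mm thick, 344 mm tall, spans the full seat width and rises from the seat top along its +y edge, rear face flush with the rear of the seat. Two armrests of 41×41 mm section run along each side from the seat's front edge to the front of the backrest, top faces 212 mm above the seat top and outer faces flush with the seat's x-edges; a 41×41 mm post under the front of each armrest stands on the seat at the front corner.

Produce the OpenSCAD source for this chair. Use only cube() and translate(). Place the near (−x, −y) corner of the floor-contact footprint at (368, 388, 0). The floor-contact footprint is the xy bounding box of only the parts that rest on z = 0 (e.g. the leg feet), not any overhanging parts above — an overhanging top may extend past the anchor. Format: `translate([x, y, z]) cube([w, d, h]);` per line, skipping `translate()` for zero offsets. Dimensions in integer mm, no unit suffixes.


translate([368, 388, 453]) cube([438, 442, 20]);
translate([368, 388, 0]) cube([37, 37, 453]);
translate([769, 388, 0]) cube([37, 37, 453]);
translate([368, 793, 0]) cube([37, 37, 453]);
translate([769, 793, 0]) cube([37, 37, 453]);
translate([368, 802, 473]) cube([438, 28, 344]);
translate([368, 388, 644]) cube([41, 414, 41]);
translate([765, 388, 644]) cube([41, 414, 41]);
translate([368, 388, 473]) cube([41, 41, 171]);
translate([765, 388, 473]) cube([41, 41, 171]);


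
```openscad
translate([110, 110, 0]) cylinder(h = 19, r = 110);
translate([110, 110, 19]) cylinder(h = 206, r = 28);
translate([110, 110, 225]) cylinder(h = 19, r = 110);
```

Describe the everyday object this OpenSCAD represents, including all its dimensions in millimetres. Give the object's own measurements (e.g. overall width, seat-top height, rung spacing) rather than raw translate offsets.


A spool: two coaxial disc flanges of radius 110 mm and thickness 19 mm, joined by a core cylinder of radius 28 mm and height 206 mm. The lower flange rests on z = 0 and the three cylinders share a vertical axis.


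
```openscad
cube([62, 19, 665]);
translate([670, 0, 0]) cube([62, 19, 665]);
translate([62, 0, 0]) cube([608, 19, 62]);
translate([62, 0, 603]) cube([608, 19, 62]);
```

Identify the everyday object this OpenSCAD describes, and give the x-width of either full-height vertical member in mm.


A picture frame. The border width is 62 mm.

Four thin pieces enclosing a rectangular opening — a picture frame. The two full-height stiles are 665 mm tall; the top rail sits at z = 603 and is 62 mm tall, so the border above the opening is 665 − 603 = 62 mm, matching the stile x-width.


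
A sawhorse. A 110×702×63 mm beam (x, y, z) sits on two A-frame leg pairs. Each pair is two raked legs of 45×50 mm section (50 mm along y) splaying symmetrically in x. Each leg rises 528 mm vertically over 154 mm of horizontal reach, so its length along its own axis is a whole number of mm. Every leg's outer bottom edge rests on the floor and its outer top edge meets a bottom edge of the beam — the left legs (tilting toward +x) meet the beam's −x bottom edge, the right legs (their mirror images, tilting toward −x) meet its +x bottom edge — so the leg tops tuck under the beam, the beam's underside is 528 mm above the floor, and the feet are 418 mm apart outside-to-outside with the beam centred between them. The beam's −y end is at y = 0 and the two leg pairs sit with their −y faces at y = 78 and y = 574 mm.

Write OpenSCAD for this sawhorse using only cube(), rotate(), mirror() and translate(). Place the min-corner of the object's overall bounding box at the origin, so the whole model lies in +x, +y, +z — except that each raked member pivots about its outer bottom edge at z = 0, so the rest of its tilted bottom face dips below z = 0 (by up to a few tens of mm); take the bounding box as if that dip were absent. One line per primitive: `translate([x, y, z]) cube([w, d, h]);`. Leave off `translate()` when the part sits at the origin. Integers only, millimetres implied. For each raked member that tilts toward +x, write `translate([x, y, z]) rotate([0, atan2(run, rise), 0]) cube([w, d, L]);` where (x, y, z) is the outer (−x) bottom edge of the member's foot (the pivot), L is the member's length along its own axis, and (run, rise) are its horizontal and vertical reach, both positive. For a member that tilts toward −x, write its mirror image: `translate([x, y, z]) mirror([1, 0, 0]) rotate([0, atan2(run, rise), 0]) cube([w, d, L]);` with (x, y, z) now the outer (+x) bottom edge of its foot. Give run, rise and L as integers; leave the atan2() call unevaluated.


translate([154, 0, 528]) cube([110, 702, 63]);
translate([0, 78, 0]) rotate([0, atan2(154, 528), 0]) cube([45, 50, 550]);
translate([418, 78, 0]) mirror([1, 0, 0]) rotate([0, atan2(154, 528), 0]) cube([45, 50, 550]);
translate([0, 574, 0]) rotate([0, atan2(154, 528), 0]) cube([45, 50, 550]);
translate([418, 574, 0]) mirror([1, 0, 0]) rotate([0, atan2(154, 528), 0]) cube([45, 50, 550]);


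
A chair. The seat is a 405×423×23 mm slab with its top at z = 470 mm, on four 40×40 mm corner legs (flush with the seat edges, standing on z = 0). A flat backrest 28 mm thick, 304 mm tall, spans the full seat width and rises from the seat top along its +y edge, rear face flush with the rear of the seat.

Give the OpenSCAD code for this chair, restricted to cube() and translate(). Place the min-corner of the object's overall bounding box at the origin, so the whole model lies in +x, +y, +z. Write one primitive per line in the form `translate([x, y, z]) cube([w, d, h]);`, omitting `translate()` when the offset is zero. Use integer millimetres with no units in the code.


translate([0, 0, 447]) cube([405, 423, 23]);
cube([40, 40, 447]);
translate([365, 0, 0]) cube([40, 40, 447]);
translate([0, 383, 0]) cube([40, 40, 447]);
translate([365, 383, 0]) cube([40, 40, 447]);
translate([0, 395, 470]) cube([405, 28, 304]);


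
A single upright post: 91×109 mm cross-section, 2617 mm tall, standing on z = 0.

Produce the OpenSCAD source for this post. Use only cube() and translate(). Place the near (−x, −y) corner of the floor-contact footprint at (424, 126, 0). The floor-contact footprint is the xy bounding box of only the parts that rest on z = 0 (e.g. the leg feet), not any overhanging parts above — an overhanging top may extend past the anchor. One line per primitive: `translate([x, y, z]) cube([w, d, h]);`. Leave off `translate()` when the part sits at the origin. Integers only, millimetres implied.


translate([424, 126, 0]) cube([91, 109, 2617]);


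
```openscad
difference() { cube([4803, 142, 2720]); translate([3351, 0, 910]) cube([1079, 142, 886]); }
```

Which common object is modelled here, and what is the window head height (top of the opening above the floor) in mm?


A wall with a window opening. The window head height is 1796 mm.

A wall with a rectangular opening subtracted — a window. Sill at z = 910, opening 886 mm tall, so the head is at 910 + 886 = 1796 mm.


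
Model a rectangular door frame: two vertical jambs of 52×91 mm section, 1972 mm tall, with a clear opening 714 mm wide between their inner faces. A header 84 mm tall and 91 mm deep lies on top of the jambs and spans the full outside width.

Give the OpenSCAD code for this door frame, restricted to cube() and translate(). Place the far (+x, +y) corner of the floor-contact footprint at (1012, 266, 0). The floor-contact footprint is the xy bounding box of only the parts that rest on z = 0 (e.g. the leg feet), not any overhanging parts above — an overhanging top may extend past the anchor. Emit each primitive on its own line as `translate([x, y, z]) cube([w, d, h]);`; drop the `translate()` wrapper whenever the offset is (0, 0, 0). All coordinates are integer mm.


translate([194, 175, 0]) cube([52, 91, 1972]);
translate([960, 175, 0]) cube([52, 91, 1972]);
translate([194, 175, 1972]) cube([818, 91, 84]);


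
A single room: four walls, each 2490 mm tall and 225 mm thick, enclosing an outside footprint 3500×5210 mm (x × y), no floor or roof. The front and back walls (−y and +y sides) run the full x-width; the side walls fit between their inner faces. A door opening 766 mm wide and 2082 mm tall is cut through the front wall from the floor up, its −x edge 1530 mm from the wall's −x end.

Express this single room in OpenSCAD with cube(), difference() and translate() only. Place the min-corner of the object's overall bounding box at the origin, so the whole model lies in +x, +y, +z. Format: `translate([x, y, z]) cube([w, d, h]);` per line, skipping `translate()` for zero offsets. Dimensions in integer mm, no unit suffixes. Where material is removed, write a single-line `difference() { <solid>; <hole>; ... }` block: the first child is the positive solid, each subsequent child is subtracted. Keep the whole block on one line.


difference() { cube([3500, 225, 2490]); translate([1530, 0, 0]) cube([766, 225, 2082]); }
translate([0, 4985, 0]) cube([3500, 225, 2490]);
translate([0, 225, 0]) cube([225, 4760, 2490]);
translate([3275, 225, 0]) cube([225, 4760, 2490]);


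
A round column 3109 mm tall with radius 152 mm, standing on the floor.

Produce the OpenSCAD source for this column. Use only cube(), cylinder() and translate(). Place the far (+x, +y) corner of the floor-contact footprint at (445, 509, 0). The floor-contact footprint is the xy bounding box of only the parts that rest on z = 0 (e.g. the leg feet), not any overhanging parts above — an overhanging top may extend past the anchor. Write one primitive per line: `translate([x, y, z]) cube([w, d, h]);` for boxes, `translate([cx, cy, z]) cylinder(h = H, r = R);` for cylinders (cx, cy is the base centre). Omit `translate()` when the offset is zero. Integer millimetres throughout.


translate([293, 357, 0]) cylinder(h = 3109, r = 152);


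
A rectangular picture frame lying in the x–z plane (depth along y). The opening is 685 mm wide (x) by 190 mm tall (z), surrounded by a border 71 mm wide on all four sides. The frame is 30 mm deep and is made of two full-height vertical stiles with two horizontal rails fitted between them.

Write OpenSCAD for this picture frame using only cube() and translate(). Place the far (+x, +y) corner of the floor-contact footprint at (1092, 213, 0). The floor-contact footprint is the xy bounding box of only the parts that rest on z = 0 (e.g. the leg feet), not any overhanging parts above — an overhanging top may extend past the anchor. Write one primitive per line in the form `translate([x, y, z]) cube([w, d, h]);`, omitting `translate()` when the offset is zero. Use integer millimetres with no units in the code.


translate([265, 183, 0]) cube([71, 30, 332]);
translate([1021, 183, 0]) cube([71, 30, 332]);
translate([336, 183, 0]) cube([685, 30, 71]);
translate([336, 183, 261]) cube([685, 30, 71]);


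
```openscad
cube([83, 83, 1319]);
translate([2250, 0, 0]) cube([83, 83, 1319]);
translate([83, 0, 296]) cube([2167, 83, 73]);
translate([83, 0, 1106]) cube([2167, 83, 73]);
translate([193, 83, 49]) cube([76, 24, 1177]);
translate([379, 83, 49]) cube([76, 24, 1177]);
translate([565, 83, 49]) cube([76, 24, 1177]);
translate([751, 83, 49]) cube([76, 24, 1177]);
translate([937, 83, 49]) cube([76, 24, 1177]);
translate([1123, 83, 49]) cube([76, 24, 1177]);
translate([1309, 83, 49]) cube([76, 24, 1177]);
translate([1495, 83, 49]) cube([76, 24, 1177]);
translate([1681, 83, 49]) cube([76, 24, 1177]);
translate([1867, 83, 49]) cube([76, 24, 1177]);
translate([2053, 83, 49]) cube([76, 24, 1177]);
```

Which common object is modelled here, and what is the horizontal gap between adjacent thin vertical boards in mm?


A fence section. The picket gap is 110 mm.

Two posts, two rails, 11 pickets — a fence section. Span 2167 mm holds 11 pickets of 76 mm with 12 equal gaps: ⌊(2167 − 11·76) / 12⌋ = 110 mm.


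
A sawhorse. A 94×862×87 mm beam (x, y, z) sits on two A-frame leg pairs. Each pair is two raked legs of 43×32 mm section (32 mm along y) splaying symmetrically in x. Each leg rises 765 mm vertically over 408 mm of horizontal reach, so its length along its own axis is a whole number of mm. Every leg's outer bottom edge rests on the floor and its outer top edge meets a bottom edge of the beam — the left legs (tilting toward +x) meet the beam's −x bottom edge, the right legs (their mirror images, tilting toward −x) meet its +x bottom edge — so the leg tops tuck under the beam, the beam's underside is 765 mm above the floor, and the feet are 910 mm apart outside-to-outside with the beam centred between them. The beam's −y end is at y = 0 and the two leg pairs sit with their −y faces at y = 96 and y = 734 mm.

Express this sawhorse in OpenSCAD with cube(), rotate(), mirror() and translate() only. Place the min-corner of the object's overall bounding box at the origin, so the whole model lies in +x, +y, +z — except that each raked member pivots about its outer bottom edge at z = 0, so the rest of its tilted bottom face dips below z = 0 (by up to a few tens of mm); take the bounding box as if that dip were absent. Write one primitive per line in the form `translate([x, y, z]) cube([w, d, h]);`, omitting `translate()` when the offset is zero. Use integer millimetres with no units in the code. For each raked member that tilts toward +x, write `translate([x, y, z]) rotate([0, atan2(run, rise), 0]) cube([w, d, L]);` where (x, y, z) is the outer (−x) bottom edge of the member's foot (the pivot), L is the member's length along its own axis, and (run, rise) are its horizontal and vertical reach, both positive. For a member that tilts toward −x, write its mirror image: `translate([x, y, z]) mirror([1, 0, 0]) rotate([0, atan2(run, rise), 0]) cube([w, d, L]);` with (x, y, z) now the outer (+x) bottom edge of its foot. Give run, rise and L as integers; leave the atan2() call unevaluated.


// leg length = √(408² + 765²) = 867
// right-leg outer foot x = 2·408 + 94 = 910
// beam min-corner = (408, 0, 765)
translate([408, 0, 765]) cube([94, 862, 87]);
translate([0, 96, 0]) rotate([0, atan2(408, 765), 0]) cube([43, 32, 867]);
translate([910, 96, 0]) mirror([1, 0, 0]) rotate([0, atan2(408, 765), 0]) cube([43, 32, 867]);
translate([0, 734, 0]) rotate([0, atan2(408, 765), 0]) cube([43, 32, 867]);
translate([910, 734, 0]) mirror([1, 0, 0]) rotate([0, atan2(408, 765), 0]) cube([43, 32, 867]);


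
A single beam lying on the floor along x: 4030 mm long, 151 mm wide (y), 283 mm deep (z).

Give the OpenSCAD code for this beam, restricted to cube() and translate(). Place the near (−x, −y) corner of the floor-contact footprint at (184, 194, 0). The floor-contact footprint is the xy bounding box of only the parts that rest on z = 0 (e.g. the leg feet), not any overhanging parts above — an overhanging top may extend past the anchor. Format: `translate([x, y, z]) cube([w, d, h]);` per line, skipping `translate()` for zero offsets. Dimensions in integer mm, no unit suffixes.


translate([184, 194, 0]) cube([4030, 151, 283]);


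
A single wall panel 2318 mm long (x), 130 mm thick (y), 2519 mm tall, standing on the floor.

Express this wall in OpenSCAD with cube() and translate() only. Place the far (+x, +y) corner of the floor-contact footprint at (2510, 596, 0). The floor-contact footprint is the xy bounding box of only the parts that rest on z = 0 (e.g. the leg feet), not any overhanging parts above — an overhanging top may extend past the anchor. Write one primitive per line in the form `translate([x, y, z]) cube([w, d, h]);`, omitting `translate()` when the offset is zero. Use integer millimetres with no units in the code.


translate([192, 466, 0]) cube([2318, 130, 2519]);


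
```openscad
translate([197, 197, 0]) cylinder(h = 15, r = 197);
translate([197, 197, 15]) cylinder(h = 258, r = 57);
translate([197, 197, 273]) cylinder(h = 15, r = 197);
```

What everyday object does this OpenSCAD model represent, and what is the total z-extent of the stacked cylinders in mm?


A spool. The overall height is 288 mm.

Three coaxial cylinders, large–small–large — a spool. Two 15 mm flanges and a 258 mm core give 15 + 258 + 15 = 288 mm.


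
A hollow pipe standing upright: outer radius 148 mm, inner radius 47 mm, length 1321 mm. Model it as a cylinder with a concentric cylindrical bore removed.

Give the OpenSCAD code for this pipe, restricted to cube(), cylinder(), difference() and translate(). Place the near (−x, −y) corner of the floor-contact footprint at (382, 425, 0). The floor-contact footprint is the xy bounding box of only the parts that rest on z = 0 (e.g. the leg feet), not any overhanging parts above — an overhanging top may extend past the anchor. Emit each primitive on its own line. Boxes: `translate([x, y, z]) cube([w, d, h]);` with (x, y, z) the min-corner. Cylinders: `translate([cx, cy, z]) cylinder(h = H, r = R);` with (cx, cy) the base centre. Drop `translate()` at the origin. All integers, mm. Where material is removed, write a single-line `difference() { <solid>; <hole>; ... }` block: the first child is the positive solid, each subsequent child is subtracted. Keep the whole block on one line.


difference() { translate([530, 573, 0]) cylinder(h = 1321, r = 148); translate([530, 573, 0]) cylinder(h = 1321, r = 47); }


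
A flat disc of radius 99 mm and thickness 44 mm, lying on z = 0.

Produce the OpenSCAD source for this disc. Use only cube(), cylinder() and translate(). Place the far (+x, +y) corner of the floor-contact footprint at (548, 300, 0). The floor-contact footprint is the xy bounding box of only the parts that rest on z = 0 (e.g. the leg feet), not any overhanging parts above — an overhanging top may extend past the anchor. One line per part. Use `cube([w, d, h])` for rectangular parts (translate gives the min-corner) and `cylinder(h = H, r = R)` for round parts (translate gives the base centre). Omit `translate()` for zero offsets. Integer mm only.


translate([449, 201, 0]) cylinder(h = 44, r = 99);


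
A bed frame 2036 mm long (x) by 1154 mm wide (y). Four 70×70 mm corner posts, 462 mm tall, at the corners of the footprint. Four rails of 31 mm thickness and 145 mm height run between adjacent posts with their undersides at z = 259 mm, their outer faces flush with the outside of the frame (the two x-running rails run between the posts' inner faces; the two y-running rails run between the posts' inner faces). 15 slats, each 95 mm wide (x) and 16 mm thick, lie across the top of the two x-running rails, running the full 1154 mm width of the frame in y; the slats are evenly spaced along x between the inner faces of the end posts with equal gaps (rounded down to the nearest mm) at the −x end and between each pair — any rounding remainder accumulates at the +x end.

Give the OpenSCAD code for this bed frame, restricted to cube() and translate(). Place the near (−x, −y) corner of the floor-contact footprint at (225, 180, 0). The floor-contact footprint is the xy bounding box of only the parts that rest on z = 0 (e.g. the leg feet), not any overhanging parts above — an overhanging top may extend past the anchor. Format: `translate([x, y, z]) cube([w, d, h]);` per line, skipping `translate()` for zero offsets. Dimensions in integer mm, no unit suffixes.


translate([225, 180, 0]) cube([70, 70, 462]);
translate([225, 1264, 0]) cube([70, 70, 462]);
translate([2191, 180, 0]) cube([70, 70, 462]);
translate([2191, 1264, 0]) cube([70, 70, 462]);
translate([295, 180, 259]) cube([1896, 31, 145]);
translate([295, 1303, 259]) cube([1896, 31, 145]);
translate([225, 250, 259]) cube([31, 1014, 145]);
translate([2230, 250, 259]) cube([31, 1014, 145]);
translate([324, 180, 404]) cube([95, 1154, 16]);
translate([448, 180, 404]) cube([95, 1154, 16]);
translate([572, 180, 404]) cube([95, 1154, 16]);
translate([696, 180, 404]) cube([95, 1154, 16]);
translate([820, 180, 404]) cube([95, 1154, 16]);
translate([944, 180, 404]) cube([95, 1154, 16]);
translate([1068, 180, 404]) cube([95, 1154, 16]);
translate([1192, 180, 404]) cube([95, 1154, 16]);
translate([1316, 180, 404]) cube([95, 1154, 16]);
translate([1440, 180, 404]) cube([95, 1154, 16]);
translate([1564, 180, 404]) cube([95, 1154, 16]);
translate([1688, 180, 404]) cube([95, 1154, 16]);
translate([1812, 180, 404]) cube([95, 1154, 16]);
translate([1936, 180, 404]) cube([95, 1154, 16]);
translate([2060, 180, 404]) cube([95, 1154, 16]);
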